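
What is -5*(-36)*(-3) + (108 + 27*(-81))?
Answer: -2619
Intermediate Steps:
-5*(-36)*(-3) + (108 + 27*(-81)) = 180*(-3) + (108 - 2187) = -540 - 2079 = -2619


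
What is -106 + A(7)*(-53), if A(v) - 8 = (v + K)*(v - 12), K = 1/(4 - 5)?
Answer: 1060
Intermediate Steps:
K = -1 (K = 1/(-1) = -1)
A(v) = 8 + (-1 + v)*(-12 + v) (A(v) = 8 + (v - 1)*(v - 12) = 8 + (-1 + v)*(-12 + v))
-106 + A(7)*(-53) = -106 + (20 + 7**2 - 13*7)*(-53) = -106 + (20 + 49 - 91)*(-53) = -106 - 22*(-53) = -106 + 1166 = 1060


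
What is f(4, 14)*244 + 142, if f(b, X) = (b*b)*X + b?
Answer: 55774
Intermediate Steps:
f(b, X) = b + X*b² (f(b, X) = b²*X + b = X*b² + b = b + X*b²)
f(4, 14)*244 + 142 = (4*(1 + 14*4))*244 + 142 = (4*(1 + 56))*244 + 142 = (4*57)*244 + 142 = 228*244 + 142 = 55632 + 142 = 55774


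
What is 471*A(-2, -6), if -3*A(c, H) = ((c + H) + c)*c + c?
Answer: -2826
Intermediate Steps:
A(c, H) = -c/3 - c*(H + 2*c)/3 (A(c, H) = -(((c + H) + c)*c + c)/3 = -(((H + c) + c)*c + c)/3 = -((H + 2*c)*c + c)/3 = -(c*(H + 2*c) + c)/3 = -(c + c*(H + 2*c))/3 = -c/3 - c*(H + 2*c)/3)
471*A(-2, -6) = 471*(-1/3*(-2)*(1 - 6 + 2*(-2))) = 471*(-1/3*(-2)*(1 - 6 - 4)) = 471*(-1/3*(-2)*(-9)) = 471*(-6) = -2826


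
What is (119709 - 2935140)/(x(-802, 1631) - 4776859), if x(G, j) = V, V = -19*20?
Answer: 938477/1592413 ≈ 0.58934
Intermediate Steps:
V = -380
x(G, j) = -380
(119709 - 2935140)/(x(-802, 1631) - 4776859) = (119709 - 2935140)/(-380 - 4776859) = -2815431/(-4777239) = -2815431*(-1/4777239) = 938477/1592413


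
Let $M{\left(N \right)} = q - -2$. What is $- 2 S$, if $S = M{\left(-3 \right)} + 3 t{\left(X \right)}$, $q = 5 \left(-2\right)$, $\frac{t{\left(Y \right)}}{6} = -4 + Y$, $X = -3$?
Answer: $268$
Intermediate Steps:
$t{\left(Y \right)} = -24 + 6 Y$ ($t{\left(Y \right)} = 6 \left(-4 + Y\right) = -24 + 6 Y$)
$q = -10$
$M{\left(N \right)} = -8$ ($M{\left(N \right)} = -10 - -2 = -10 + 2 = -8$)
$S = -134$ ($S = -8 + 3 \left(-24 + 6 \left(-3\right)\right) = -8 + 3 \left(-24 - 18\right) = -8 + 3 \left(-42\right) = -8 - 126 = -134$)
$- 2 S = \left(-2\right) \left(-134\right) = 268$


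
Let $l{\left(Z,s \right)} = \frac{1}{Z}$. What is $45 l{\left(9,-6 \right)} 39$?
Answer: $195$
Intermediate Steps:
$45 l{\left(9,-6 \right)} 39 = \frac{45}{9} \cdot 39 = 45 \cdot \frac{1}{9} \cdot 39 = 5 \cdot 39 = 195$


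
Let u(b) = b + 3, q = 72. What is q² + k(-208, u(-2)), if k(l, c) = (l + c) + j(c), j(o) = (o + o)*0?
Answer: 4977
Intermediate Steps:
u(b) = 3 + b
j(o) = 0 (j(o) = (2*o)*0 = 0)
k(l, c) = c + l (k(l, c) = (l + c) + 0 = (c + l) + 0 = c + l)
q² + k(-208, u(-2)) = 72² + ((3 - 2) - 208) = 5184 + (1 - 208) = 5184 - 207 = 4977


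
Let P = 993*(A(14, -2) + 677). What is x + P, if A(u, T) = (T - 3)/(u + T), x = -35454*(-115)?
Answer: 18996229/4 ≈ 4.7491e+6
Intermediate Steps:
x = 4077210
A(u, T) = (-3 + T)/(T + u)
P = 2687389/4 (P = 993*((-3 - 2)/(-2 + 14) + 677) = 993*(-5/12 + 677) = 993*(8119/12) = 2687389/4 ≈ 6.7185e+5)
x + P = 4077210 + 2687389/4 = 18996229/4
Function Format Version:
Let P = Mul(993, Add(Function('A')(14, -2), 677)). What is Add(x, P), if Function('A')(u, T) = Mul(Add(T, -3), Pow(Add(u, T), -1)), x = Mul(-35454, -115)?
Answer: Rational(18996229, 4) ≈ 4.7491e+6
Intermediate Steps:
x = 4077210
Function('A')(u, T) = Mul(Pow(Add(T, u), -1), Add(-3, T)) (Function('A')(u, T) = Mul(Add(-3, T), Pow(Add(T, u), -1)) = Mul(Pow(Add(T, u), -1), Add(-3, T)))
P = Rational(2687389, 4) (P = Mul(993, Add(Mul(Pow(Add(-2, 14), -1), Add(-3, -2)), 677)) = Mul(993, Add(Mul(Pow(12, -1), -5), 677)) = Mul(993, Add(Mul(Rational(1, 12), -5), 677)) = Mul(993, Add(Rational(-5, 12), 677)) = Mul(993, Rational(8119, 12)) = Rational(2687389, 4) ≈ 6.7185e+5)
Add(x, P) = Add(4077210, Rational(2687389, 4)) = Rational(18996229, 4)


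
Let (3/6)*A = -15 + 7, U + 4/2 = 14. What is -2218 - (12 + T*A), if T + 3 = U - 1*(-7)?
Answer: -1974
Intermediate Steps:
U = 12 (U = -2 + 14 = 12)
A = -16 (A = 2*(-15 + 7) = 2*(-8) = -16)
T = 16 (T = -3 + (12 - 1*(-7)) = -3 + (12 + 7) = -3 + 19 = 16)
-2218 - (12 + T*A) = -2218 - (12 + 16*(-16)) = -2218 - (12 - 256) = -2218 - 1*(-244) = -2218 + 244 = -1974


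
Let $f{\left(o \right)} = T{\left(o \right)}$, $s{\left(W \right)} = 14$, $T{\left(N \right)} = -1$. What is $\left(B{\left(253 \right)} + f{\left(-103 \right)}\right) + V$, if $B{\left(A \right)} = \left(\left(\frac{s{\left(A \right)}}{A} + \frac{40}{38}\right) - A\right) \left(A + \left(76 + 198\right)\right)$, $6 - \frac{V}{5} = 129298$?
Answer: $- \frac{3745653342}{4807} \approx -7.7921 \cdot 10^{5}$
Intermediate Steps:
$f{\left(o \right)} = -1$
$V = -646460$ ($V = 30 - 646490 = -646460$)
$B{\left(A \right)} = \left(274 + A\right) \left(\frac{20}{19} - A + \frac{14}{A}\right)$ ($B{\left(A \right)} = \left(\left(\frac{14}{A} + \frac{40}{38}\right) - A\right) \left(A + \left(76 + 198\right)\right) = \left(\left(\frac{14}{A} + 40 \cdot \frac{1}{38}\right) - A\right) \left(A + 274\right) = \left(\left(\frac{14}{A} + \frac{20}{19}\right) - A\right) \left(274 + A\right) = \left(\left(\frac{20}{19} + \frac{14}{A}\right) - A\right) \left(274 + A\right) = \left(\frac{20}{19} - A + \frac{14}{A}\right) \left(274 + A\right) = \left(274 + A\right) \left(\frac{20}{19} - A + \frac{14}{A}\right)$)
$\left(B{\left(253 \right)} + f{\left(-103 \right)}\right) + V = \left(\left(\frac{5746}{19} - 253^{2} + \frac{3836}{253} - \frac{1312058}{19}\right) - 1\right) - 646460 = \left(\left(\frac{5746}{19} - 64009 + 3836 \cdot \frac{1}{253} - \frac{1312058}{19}\right) - 1\right) - 646460 = \left(\left(\frac{5746}{19} - 64009 + \frac{3836}{253} - \frac{1312058}{19}\right) - 1\right) - 646460 = \left(- \frac{638115315}{4807} - 1\right) - 646460 = - \frac{638120122}{4807} - 646460 = - \frac{3745653342}{4807}$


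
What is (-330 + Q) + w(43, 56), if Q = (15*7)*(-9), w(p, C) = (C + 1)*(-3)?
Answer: -1446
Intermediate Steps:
w(p, C) = -3 - 3*C (w(p, C) = (1 + C)*(-3) = -3 - 3*C)
Q = -945 (Q = 105*(-9) = -945)
(-330 + Q) + w(43, 56) = (-330 - 945) + (-3 - 3*56) = -1275 + (-3 - 168) = -1275 - 171 = -1446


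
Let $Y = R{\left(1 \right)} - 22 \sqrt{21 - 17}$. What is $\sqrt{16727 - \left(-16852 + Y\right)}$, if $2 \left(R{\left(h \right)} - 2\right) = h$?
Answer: $\frac{\sqrt{134482}}{2} \approx 183.36$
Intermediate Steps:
$R{\left(h \right)} = 2 + \frac{h}{2}$
$Y = - \frac{83}{2}$ ($Y = \left(2 + \frac{1}{2} \cdot 1\right) - 22 \sqrt{21 - 17} = \left(2 + \frac{1}{2}\right) - 22 \sqrt{4} = \frac{5}{2} - 44 = - \frac{83}{2} \approx -41.5$)
$\sqrt{16727 - \left(-16852 + Y\right)} = \sqrt{16727 + \left(16852 - - \frac{83}{2}\right)} = \sqrt{16727 + \left(16852 + \frac{83}{2}\right)} = \sqrt{16727 + \frac{33787}{2}} = \sqrt{\frac{67241}{2}} = \frac{\sqrt{134482}}{2}$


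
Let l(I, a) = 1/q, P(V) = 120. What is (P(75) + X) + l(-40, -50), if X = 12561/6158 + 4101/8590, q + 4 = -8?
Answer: 19429233739/158691660 ≈ 122.43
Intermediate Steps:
q = -12 (q = -4 - 8 = -12)
X = 33288237/13224305 (X = 12561*(1/6158) + 4101*(1/8590) = 12561/6158 + 4101/8590 = 33288237/13224305 ≈ 2.5172)
l(I, a) = -1/12 (l(I, a) = 1/(-12) = -1/12)
(P(75) + X) + l(-40, -50) = (120 + 33288237/13224305) - 1/12 = 1620204837/13224305 - 1/12 = 19429233739/158691660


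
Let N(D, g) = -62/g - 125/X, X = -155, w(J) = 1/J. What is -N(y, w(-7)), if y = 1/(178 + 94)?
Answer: -13479/31 ≈ -434.81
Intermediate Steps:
y = 1/272 ≈ 0.0036765
N(D, g) = 25/31 - 62/g (N(D, g) = -62/g - 125/(-155) = -62/g - 125*(-1/155) = -62/g + 25/31 = 25/31 - 62/g)
-N(y, w(-7)) = -(25/31 - 62/(1/(-7))) = -(25/31 - 62/(-1/7)) = -(25/31 - 62*(-7)) = -(25/31 + 434) = -1*13479/31 = -13479/31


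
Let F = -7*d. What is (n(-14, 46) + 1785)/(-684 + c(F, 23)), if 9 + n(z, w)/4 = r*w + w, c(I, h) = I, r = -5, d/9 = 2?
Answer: -1013/810 ≈ -1.2506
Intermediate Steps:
d = 18 (d = 9*2 = 18)
F = -126 (F = -7*18 = -126)
n(z, w) = -36 - 16*w (n(z, w) = -36 + 4*(-5*w + w) = -36 + 4*(-4*w) = -36 - 16*w)
(n(-14, 46) + 1785)/(-684 + c(F, 23)) = ((-36 - 16*46) + 1785)/(-684 - 126) = ((-36 - 736) + 1785)/(-810) = (-772 + 1785)*(-1/810) = 1013*(-1/810) = -1013/810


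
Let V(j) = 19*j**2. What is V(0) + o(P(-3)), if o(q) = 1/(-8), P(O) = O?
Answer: -1/8 ≈ -0.12500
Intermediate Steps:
o(q) = -1/8
V(0) + o(P(-3)) = 19*0**2 - 1/8 = 19*0 - 1/8 = 0 - 1/8 = -1/8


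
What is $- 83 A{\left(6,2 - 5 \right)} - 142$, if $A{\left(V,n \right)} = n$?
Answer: $107$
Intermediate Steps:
$- 83 A{\left(6,2 - 5 \right)} - 142 = - 83 \left(2 - 5\right) - 142 = \left(-83\right) \left(-3\right) - 142 = 249 - 142 = 107$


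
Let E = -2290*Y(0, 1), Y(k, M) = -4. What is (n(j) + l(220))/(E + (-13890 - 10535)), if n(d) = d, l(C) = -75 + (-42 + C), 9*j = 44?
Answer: -971/137385 ≈ -0.0070677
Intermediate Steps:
j = 44/9 (j = (⅑)*44 = 44/9 ≈ 4.8889)
l(C) = -117 + C
E = 9160 (E = -2290*(-4) = 9160)
(n(j) + l(220))/(E + (-13890 - 10535)) = (44/9 + (-117 + 220))/(9160 + (-13890 - 10535)) = (44/9 + 103)/(9160 - 24425) = (971/9)/(-15265) = (971/9)*(-1/15265) = -971/137385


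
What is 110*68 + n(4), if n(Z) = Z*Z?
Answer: 7496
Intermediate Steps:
n(Z) = Z²
110*68 + n(4) = 110*68 + 4² = 7480 + 16 = 7496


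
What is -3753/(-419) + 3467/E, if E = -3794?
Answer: 12786209/1589686 ≈ 8.0432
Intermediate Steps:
-3753/(-419) + 3467/E = -3753/(-419) + 3467/(-3794) = -3753*(-1/419) + 3467*(-1/3794) = 3753/419 - 3467/3794 = 12786209/1589686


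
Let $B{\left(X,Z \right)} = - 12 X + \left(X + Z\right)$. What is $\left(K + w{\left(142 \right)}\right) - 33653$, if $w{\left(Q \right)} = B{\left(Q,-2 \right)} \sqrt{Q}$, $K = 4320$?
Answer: $-29333 - 1564 \sqrt{142} \approx -47970.0$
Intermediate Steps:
$B{\left(X,Z \right)} = Z - 11 X$
$w{\left(Q \right)} = \sqrt{Q} \left(-2 - 11 Q\right)$ ($w{\left(Q \right)} = \left(-2 - 11 Q\right) \sqrt{Q} = \sqrt{Q} \left(-2 - 11 Q\right)$)
$\left(K + w{\left(142 \right)}\right) - 33653 = \left(4320 + \sqrt{142} \left(-2 - 1562\right)\right) - 33653 = \left(4320 + \sqrt{142} \left(-1564\right)\right) - 33653 = \left(4320 - 1564 \sqrt{142}\right) - 33653 = -29333 - 1564 \sqrt{142}$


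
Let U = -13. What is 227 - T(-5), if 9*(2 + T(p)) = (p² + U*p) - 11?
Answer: 1982/9 ≈ 220.22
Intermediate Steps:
T(p) = -29/9 - 13*p/9 + p²/9 (T(p) = -2 + ((p² - 13*p) - 11)/9 = -2 + (-11 + p² - 13*p)/9 = -2 + (-11/9 - 13*p/9 + p²/9) = -29/9 - 13*p/9 + p²/9)
227 - T(-5) = 227 - (-29/9 - 13/9*(-5) + (⅑)*(-5)²) = 227 - (-29/9 + 65/9 + (⅑)*25) = 227 - (-29/9 + 65/9 + 25/9) = 227 - 1*61/9 = 227 - 61/9 = 1982/9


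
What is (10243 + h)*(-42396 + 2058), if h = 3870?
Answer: -569290194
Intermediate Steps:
(10243 + h)*(-42396 + 2058) = (10243 + 3870)*(-42396 + 2058) = 14113*(-40338) = -569290194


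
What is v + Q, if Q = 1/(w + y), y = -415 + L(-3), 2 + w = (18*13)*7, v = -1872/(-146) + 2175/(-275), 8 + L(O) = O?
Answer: 434023/88330 ≈ 4.9137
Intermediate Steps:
L(O) = -8 + O
v = 3945/803 (v = -1872*(-1/146) + 2175*(-1/275) = 936/73 - 87/11 = 3945/803 ≈ 4.9128)
w = 1636 (w = -2 + (18*13)*7 = -2 + 234*7 = -2 + 1638 = 1636)
y = -426 (y = -415 + (-8 - 3) = -415 - 11 = -426)
Q = 1/1210 (Q = 1/(1636 - 426) = 1/1210 ≈ 0.00082645)
v + Q = 3945/803 + 1/1210 = 434023/88330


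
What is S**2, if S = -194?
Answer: 37636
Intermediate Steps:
S**2 = (-194)**2 = 37636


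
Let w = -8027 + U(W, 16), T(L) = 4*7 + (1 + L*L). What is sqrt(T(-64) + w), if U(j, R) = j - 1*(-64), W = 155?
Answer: I*sqrt(3683) ≈ 60.688*I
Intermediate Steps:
U(j, R) = 64 + j (U(j, R) = j + 64 = 64 + j)
T(L) = 29 + L**2 (T(L) = 28 + (1 + L**2) = 29 + L**2)
w = -7808 (w = -8027 + (64 + 155) = -8027 + 219 = -7808)
sqrt(T(-64) + w) = sqrt((29 + (-64)**2) - 7808) = sqrt((29 + 4096) - 7808) = sqrt(4125 - 7808) = sqrt(-3683) = I*sqrt(3683)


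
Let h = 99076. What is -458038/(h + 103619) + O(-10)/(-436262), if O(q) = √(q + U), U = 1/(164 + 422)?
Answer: -458038/202695 - 3*I*√381486/255649532 ≈ -2.2597 - 7.248e-6*I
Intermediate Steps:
U = 1/586 ≈ 0.0017065
O(q) = √(1/586 + q) (O(q) = √(q + 1/586) = √(1/586 + q))
-458038/(h + 103619) + O(-10)/(-436262) = -458038/(99076 + 103619) + (√(586 + 343396*(-10))/586)/(-436262) = -458038/202695 + (√(586 - 3433960)/586)*(-1/436262) = -458038*1/202695 + (√(-3433374)/586)*(-1/436262) = -458038/202695 + ((3*I*√381486)/586)*(-1/436262) = -458038/202695 + (3*I*√381486/586)*(-1/436262) = -458038/202695 - 3*I*√381486/255649532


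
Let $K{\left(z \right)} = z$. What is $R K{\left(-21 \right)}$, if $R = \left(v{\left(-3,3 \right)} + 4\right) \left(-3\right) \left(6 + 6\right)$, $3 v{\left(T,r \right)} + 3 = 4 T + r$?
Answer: $0$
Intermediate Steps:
$v{\left(T,r \right)} = -1 + \frac{r}{3} + \frac{4 T}{3}$ ($v{\left(T,r \right)} = -1 + \frac{4 T + r}{3} = -1 + \frac{r + 4 T}{3} = -1 + \left(\frac{r}{3} + \frac{4 T}{3}\right) = -1 + \frac{r}{3} + \frac{4 T}{3}$)
$R = 0$ ($R = \left(\left(-1 + \frac{1}{3} \cdot 3 + \frac{4}{3} \left(-3\right)\right) + 4\right) \left(-3\right) \left(6 + 6\right) = \left(\left(-1 + 1 - 4\right) + 4\right) \left(-3\right) 12 = \left(-4 + 4\right) \left(-3\right) 12 = 0 \left(-3\right) 12 = 0 \cdot 12 = 0$)
$R K{\left(-21 \right)} = 0 \left(-21\right) = 0$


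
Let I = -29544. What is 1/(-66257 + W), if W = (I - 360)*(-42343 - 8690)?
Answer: 1/1526024575 ≈ 6.5530e-10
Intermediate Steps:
W = 1526090832 (W = (-29544 - 360)*(-42343 - 8690) = -29904*(-51033) = 1526090832)
1/(-66257 + W) = 1/(-66257 + 1526090832) = 1/1526024575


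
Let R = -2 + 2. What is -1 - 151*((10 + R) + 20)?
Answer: -4531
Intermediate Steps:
R = 0
-1 - 151*((10 + R) + 20) = -1 - 151*((10 + 0) + 20) = -1 - 151*(10 + 20) = -1 - 151*30 = -1 - 4530 = -4531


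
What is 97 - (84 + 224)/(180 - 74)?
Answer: 4987/53 ≈ 94.094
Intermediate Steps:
97 - (84 + 224)/(180 - 74) = 97 - 308/106 = 97 - 1*154/53 = 97 - 154/53 = 4987/53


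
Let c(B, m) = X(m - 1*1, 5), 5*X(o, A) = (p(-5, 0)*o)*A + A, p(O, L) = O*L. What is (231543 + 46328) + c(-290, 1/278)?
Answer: 277872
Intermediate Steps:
p(O, L) = L*O
X(o, A) = A/5 (X(o, A) = (((0*(-5))*o)*A + A)/5 = ((0*o)*A + A)/5 = (0*A + A)/5 = (0 + A)/5 = A/5)
c(B, m) = 1 (c(B, m) = (⅕)*5 = 1)
(231543 + 46328) + c(-290, 1/278) = (231543 + 46328) + 1 = 277871 + 1 = 277872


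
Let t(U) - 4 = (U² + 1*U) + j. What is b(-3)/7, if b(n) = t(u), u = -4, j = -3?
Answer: 13/7 ≈ 1.8571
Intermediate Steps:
t(U) = 1 + U + U² (t(U) = 4 + ((U² + 1*U) - 3) = 4 + ((U² + U) - 3) = 4 + ((U + U²) - 3) = 4 + (-3 + U + U²) = 1 + U + U²)
b(n) = 13 (b(n) = 1 - 4 + (-4)² = 1 - 4 + 16 = 13)
b(-3)/7 = 13/7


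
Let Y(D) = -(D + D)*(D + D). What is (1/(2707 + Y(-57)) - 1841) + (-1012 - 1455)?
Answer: -44325013/10289 ≈ -4308.0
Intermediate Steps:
Y(D) = -4*D² (Y(D) = -2*D*2*D = -4*D²)
(1/(2707 + Y(-57)) - 1841) + (-1012 - 1455) = (1/(2707 - 4*(-57)²) - 1841) + (-1012 - 1455) = (1/(2707 - 4*3249) - 1841) - 2467 = (1/(2707 - 12996) - 1841) - 2467 = (1/(-10289) - 1841) - 2467 = (-1/10289 - 1841) - 2467 = -18942050/10289 - 2467 = -44325013/10289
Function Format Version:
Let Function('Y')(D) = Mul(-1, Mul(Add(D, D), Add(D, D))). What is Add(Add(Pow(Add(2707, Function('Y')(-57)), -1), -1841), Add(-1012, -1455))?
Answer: Rational(-44325013, 10289) ≈ -4308.0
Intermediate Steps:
Function('Y')(D) = Mul(-4, Pow(D, 2)) (Function('Y')(D) = Mul(-1, Mul(Mul(2, D), Mul(2, D))) = Mul(-1, Mul(4, Pow(D, 2))) = Mul(-4, Pow(D, 2)))
Add(Add(Pow(Add(2707, Function('Y')(-57)), -1), -1841), Add(-1012, -1455)) = Add(Add(Pow(Add(2707, Mul(-4, Pow(-57, 2))), -1), -1841), Add(-1012, -1455)) = Add(Add(Pow(Add(2707, Mul(-4, 3249)), -1), -1841), -2467) = Add(Add(Pow(Add(2707, -12996), -1), -1841), -2467) = Add(Add(Pow(-10289, -1), -1841), -2467) = Add(Add(Rational(-1, 10289), -1841), -2467) = Add(Rational(-18942050, 10289), -2467) = Rational(-44325013, 10289)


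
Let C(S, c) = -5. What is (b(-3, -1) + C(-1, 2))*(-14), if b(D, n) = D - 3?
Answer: 154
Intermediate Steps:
b(D, n) = -3 + D
(b(-3, -1) + C(-1, 2))*(-14) = ((-3 - 3) - 5)*(-14) = (-6 - 5)*(-14) = -11*(-14) = 154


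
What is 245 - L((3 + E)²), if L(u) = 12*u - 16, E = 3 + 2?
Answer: -507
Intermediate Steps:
E = 5
L(u) = -16 + 12*u
245 - L((3 + E)²) = 245 - (-16 + 12*(3 + 5)²) = 245 - (-16 + 12*8²) = 245 - (-16 + 12*64) = 245 - (-16 + 768) = 245 - 1*752 = 245 - 752 = -507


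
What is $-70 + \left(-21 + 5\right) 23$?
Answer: $-438$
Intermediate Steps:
$-70 + \left(-21 + 5\right) 23 = -70 - 368 = -438$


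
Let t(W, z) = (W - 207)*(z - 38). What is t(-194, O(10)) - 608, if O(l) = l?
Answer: 10620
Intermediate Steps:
t(W, z) = (-207 + W)*(-38 + z)
t(-194, O(10)) - 608 = (7866 - 207*10 - 38*(-194) - 194*10) - 608 = (7866 - 2070 + 7372 - 1940) - 608 = 11228 - 608 = 10620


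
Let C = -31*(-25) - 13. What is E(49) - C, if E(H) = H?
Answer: -713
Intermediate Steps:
C = 762 (C = 775 - 13 = 762)
E(49) - C = 49 - 1*762 = 49 - 762 = -713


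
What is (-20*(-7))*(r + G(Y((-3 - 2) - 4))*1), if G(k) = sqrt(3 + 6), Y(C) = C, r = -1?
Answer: 280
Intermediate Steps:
G(k) = 3 (G(k) = sqrt(9) = 3)
(-20*(-7))*(r + G(Y((-3 - 2) - 4))*1) = (-20*(-7))*(-1 + 3*1) = 140*(-1 + 3) = 140*2 = 280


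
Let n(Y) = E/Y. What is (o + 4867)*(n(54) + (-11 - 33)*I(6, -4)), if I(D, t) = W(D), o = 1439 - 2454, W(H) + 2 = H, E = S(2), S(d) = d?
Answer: -2033428/3 ≈ -6.7781e+5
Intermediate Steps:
E = 2
W(H) = -2 + H
n(Y) = 2/Y
o = -1015
I(D, t) = -2 + D
(o + 4867)*(n(54) + (-11 - 33)*I(6, -4)) = (-1015 + 4867)*(2/54 + (-11 - 33)*(-2 + 6)) = 3852*(2*(1/54) - 44*4) = 3852*(1/27 - 176) = 3852*(-4751/27) = -2033428/3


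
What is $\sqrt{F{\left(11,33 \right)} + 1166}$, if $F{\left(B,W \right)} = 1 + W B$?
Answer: $3 \sqrt{170} \approx 39.115$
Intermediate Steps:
$F{\left(B,W \right)} = 1 + B W$
$\sqrt{F{\left(11,33 \right)} + 1166} = \sqrt{\left(1 + 11 \cdot 33\right) + 1166} = \sqrt{\left(1 + 363\right) + 1166} = \sqrt{364 + 1166} = \sqrt{1530} = 3 \sqrt{170}$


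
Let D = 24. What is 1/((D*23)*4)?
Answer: 1/2208 ≈ 0.00045290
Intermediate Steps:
1/((D*23)*4) = 1/((24*23)*4) = 1/(552*4) = 1/2208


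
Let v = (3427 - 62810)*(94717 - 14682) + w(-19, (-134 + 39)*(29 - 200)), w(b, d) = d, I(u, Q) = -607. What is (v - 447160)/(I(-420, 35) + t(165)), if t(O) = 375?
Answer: 594143665/29 ≈ 2.0488e+7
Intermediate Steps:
v = -4752702160 (v = (3427 - 62810)*(94717 - 14682) + (-134 + 39)*(29 - 200) = -59383*80035 - 95*(-171) = -4752718405 + 16245 = -4752702160)
(v - 447160)/(I(-420, 35) + t(165)) = (-4752702160 - 447160)/(-607 + 375) = -4753149320/(-232) = -4753149320*(-1/232) = 594143665/29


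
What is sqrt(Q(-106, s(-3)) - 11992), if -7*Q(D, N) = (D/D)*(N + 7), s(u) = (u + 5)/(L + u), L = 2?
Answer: I*sqrt(587643)/7 ≈ 109.51*I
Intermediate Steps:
s(u) = (5 + u)/(2 + u) (s(u) = (u + 5)/(2 + u) = (5 + u)/(2 + u))
Q(D, N) = -1 - N/7 (Q(D, N) = -D/D*(N + 7)/7 = -(7 + N)/7 = -1 - N/7)
sqrt(Q(-106, s(-3)) - 11992) = sqrt((-1 - (5 - 3)/(7*(2 - 3))) - 11992) = sqrt((-1 - 2/(7*(-1))) - 11992) = sqrt((-1 - (-1)*2/7) - 11992) = sqrt((-1 - 1/7*(-2)) - 11992) = sqrt((-1 + 2/7) - 11992) = sqrt(-5/7 - 11992) = sqrt(-83949/7) = I*sqrt(587643)/7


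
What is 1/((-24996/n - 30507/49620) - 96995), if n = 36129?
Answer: -199191220/19320812660447 ≈ -1.0310e-5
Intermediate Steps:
1/((-24996/n - 30507/49620) - 96995) = 1/((-24996/36129 - 30507/49620) - 96995) = 1/((-24996*1/36129 - 30507*1/49620) - 96995) = 1/((-8332/12043 - 10169/16540) - 96995) = 1/(-260276547/199191220 - 96995) = 1/(-19320812660447/199191220) = -199191220/19320812660447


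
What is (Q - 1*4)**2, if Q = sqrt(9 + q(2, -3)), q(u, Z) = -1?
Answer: 24 - 16*sqrt(2) ≈ 1.3726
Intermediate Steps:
Q = 2*sqrt(2) (Q = sqrt(9 - 1) = sqrt(8) = 2*sqrt(2) ≈ 2.8284)
(Q - 1*4)**2 = (2*sqrt(2) - 1*4)**2 = (2*sqrt(2) - 4)**2 = (-4 + 2*sqrt(2))**2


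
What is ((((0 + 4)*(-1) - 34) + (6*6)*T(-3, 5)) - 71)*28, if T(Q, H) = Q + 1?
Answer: -5068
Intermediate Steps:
T(Q, H) = 1 + Q
((((0 + 4)*(-1) - 34) + (6*6)*T(-3, 5)) - 71)*28 = ((((0 + 4)*(-1) - 34) + (6*6)*(1 - 3)) - 71)*28 = (((4*(-1) - 34) + 36*(-2)) - 71)*28 = (((-4 - 34) - 72) - 71)*28 = ((-38 - 72) - 71)*28 = (-110 - 71)*28 = -181*28 = -5068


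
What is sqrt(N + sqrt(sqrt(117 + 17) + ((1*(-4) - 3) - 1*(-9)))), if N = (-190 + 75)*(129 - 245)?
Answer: sqrt(13340 + sqrt(2 + sqrt(134))) ≈ 115.51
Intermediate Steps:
N = 13340 (N = -115*(-116) = 13340)
sqrt(N + sqrt(sqrt(117 + 17) + ((1*(-4) - 3) - 1*(-9)))) = sqrt(13340 + sqrt(sqrt(117 + 17) + ((1*(-4) - 3) - 1*(-9)))) = sqrt(13340 + sqrt(sqrt(134) + ((-4 - 3) + 9))) = sqrt(13340 + sqrt(sqrt(134) + (-7 + 9))) = sqrt(13340 + sqrt(sqrt(134) + 2)) = sqrt(13340 + sqrt(2 + sqrt(134)))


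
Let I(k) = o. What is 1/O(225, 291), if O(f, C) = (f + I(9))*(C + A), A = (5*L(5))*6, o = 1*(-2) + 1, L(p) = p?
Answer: 1/98784 ≈ 1.0123e-5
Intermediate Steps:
o = -1 (o = -2 + 1 = -1)
I(k) = -1
A = 150 (A = (5*5)*6 = 25*6 = 150)
O(f, C) = (-1 + f)*(150 + C) (O(f, C) = (f - 1)*(C + 150) = (-1 + f)*(150 + C))
1/O(225, 291) = 1/(-150 - 1*291 + 150*225 + 291*225) = 1/(-150 - 291 + 33750 + 65475) = 1/98784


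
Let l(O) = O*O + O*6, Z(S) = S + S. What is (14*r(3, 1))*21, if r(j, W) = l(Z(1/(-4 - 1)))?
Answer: -16464/25 ≈ -658.56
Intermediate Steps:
Z(S) = 2*S
l(O) = O² + 6*O
r(j, W) = -56/25 (r(j, W) = (2/(-4 - 1))*(6 + 2/(-4 - 1)) = (2/(-5))*(6 + 2/(-5)) = (2*(-⅕))*(6 + 2*(-⅕)) = -2*(6 - ⅖)/5 = -⅖*28/5 = -56/25)
(14*r(3, 1))*21 = (14*(-56/25))*21 = -784/25*21 = -16464/25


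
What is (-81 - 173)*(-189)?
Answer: 48006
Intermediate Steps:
(-81 - 173)*(-189) = -254*(-189) = 48006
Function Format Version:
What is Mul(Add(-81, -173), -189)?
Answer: 48006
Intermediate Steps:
Mul(Add(-81, -173), -189) = Mul(-254, -189) = 48006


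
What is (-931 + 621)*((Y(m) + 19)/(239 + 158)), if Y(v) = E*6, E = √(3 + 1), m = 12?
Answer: -9610/397 ≈ -24.207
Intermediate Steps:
E = 2 (E = √4 = 2)
Y(v) = 12 (Y(v) = 2*6 = 12)
(-931 + 621)*((Y(m) + 19)/(239 + 158)) = (-931 + 621)*((12 + 19)/(239 + 158)) = -9610/397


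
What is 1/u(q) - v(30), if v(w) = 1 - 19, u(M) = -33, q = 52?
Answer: 593/33 ≈ 17.970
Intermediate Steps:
v(w) = -18
1/u(q) - v(30) = 1/(-33) - 1*(-18) = -1/33 + 18 = 593/33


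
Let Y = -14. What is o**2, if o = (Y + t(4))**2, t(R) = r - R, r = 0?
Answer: 104976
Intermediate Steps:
t(R) = -R (t(R) = 0 - R = -R)
o = 324 (o = (-14 - 1*4)**2 = (-14 - 4)**2 = (-18)**2 = 324)
o**2 = 324**2 = 104976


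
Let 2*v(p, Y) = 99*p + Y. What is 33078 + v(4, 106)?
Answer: 33329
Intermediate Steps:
v(p, Y) = Y/2 + 99*p/2 (v(p, Y) = (99*p + Y)/2 = (Y + 99*p)/2 = Y/2 + 99*p/2)
33078 + v(4, 106) = 33078 + ((1/2)*106 + (99/2)*4) = 33078 + (53 + 198) = 33078 + 251 = 33329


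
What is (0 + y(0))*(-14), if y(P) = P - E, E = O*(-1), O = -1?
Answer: 14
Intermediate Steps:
E = 1 (E = -1*(-1) = 1)
y(P) = -1 + P (y(P) = P - 1*1 = P - 1 = -1 + P)
(0 + y(0))*(-14) = (0 + (-1 + 0))*(-14) = (0 - 1)*(-14) = -1*(-14) = 14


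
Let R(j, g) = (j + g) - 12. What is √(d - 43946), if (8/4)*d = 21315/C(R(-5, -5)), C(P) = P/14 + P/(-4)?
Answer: I*√4989215/11 ≈ 203.06*I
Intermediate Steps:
R(j, g) = -12 + g + j (R(j, g) = (g + j) - 12 = -12 + g + j)
C(P) = -5*P/28 (C(P) = P*(1/14) + P*(-¼) = P/14 - P/4 = -5*P/28)
d = 29841/11 (d = (21315/((-5*(-12 - 5 - 5)/28)))/2 = (21315/((-5/28*(-22))))/2 = (21315/(55/14))/2 = (21315*(14/55))/2 = (½)*(59682/11) = 29841/11 ≈ 2712.8)
√(d - 43946) = √(29841/11 - 43946) = √(-453565/11) = I*√4989215/11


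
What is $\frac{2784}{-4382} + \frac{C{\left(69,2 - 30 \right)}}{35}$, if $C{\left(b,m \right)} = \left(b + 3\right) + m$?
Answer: $\frac{6812}{10955} \approx 0.62182$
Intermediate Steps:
$C{\left(b,m \right)} = 3 + b + m$ ($C{\left(b,m \right)} = \left(3 + b\right) + m = 3 + b + m$)
$\frac{2784}{-4382} + \frac{C{\left(69,2 - 30 \right)}}{35} = \frac{2784}{-4382} + \frac{3 + 69 + \left(2 - 30\right)}{35} = 2784 \left(- \frac{1}{4382}\right) + \left(3 + 69 + \left(2 - 30\right)\right) \frac{1}{35} = - \frac{1392}{2191} + \left(3 + 69 - 28\right) \frac{1}{35} = - \frac{1392}{2191} + 44 \cdot \frac{1}{35} = - \frac{1392}{2191} + \frac{44}{35} = \frac{6812}{10955}$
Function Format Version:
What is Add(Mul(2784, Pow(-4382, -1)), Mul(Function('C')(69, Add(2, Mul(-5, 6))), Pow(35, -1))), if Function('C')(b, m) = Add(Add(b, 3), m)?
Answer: Rational(6812, 10955) ≈ 0.62182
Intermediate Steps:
Function('C')(b, m) = Add(3, b, m) (Function('C')(b, m) = Add(Add(3, b), m) = Add(3, b, m))
Add(Mul(2784, Pow(-4382, -1)), Mul(Function('C')(69, Add(2, Mul(-5, 6))), Pow(35, -1))) = Add(Mul(2784, Pow(-4382, -1)), Mul(Add(3, 69, Add(2, Mul(-5, 6))), Pow(35, -1))) = Add(Mul(2784, Rational(-1, 4382)), Mul(Add(3, 69, Add(2, -30)), Rational(1, 35))) = Add(Rational(-1392, 2191), Mul(Add(3, 69, -28), Rational(1, 35))) = Add(Rational(-1392, 2191), Mul(44, Rational(1, 35))) = Add(Rational(-1392, 2191), Rational(44, 35)) = Rational(6812, 10955)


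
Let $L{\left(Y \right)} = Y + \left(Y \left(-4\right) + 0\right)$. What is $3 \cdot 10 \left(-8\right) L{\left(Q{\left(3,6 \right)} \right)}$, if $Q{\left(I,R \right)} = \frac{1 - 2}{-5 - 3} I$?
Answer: $270$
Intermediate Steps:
$Q{\left(I,R \right)} = \frac{I}{8}$ ($Q{\left(I,R \right)} = - \frac{1}{-8} I = \left(-1\right) \left(- \frac{1}{8}\right) I = \frac{I}{8}$)
$L{\left(Y \right)} = - 3 Y$ ($L{\left(Y \right)} = Y + \left(- 4 Y + 0\right) = Y - 4 Y = - 3 Y$)
$3 \cdot 10 \left(-8\right) L{\left(Q{\left(3,6 \right)} \right)} = 3 \cdot 10 \left(-8\right) \left(- 3 \cdot \frac{1}{8} \cdot 3\right) = 30 \left(-8\right) \left(\left(-3\right) \frac{3}{8}\right) = \left(-240\right) \left(- \frac{9}{8}\right) = 270$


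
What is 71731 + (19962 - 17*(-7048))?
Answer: 211509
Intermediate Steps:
71731 + (19962 - 17*(-7048)) = 71731 + (19962 - 1*(-119816)) = 71731 + (19962 + 119816) = 71731 + 139778 = 211509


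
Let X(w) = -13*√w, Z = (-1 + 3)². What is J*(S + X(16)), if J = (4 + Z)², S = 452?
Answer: 25600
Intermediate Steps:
Z = 4 (Z = 2² = 4)
J = 64 (J = (4 + 4)² = 8² = 64)
J*(S + X(16)) = 64*(452 - 13*√16) = 64*(452 - 13*4) = 64*(452 - 52) = 64*400 = 25600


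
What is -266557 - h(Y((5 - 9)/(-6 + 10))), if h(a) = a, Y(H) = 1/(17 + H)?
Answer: -4264913/16 ≈ -2.6656e+5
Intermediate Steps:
-266557 - h(Y((5 - 9)/(-6 + 10))) = -266557 - 1/(17 + (5 - 9)/(-6 + 10)) = -266557 - 1/(17 - 4/4) = -266557 - 1/(17 - 4*¼) = -266557 - 1/(17 - 1) = -266557 - 1/16 = -4264913/16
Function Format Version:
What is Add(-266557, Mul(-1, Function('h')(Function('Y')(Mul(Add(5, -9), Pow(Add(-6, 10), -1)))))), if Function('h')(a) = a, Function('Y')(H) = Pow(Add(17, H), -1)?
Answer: Rational(-4264913, 16) ≈ -2.6656e+5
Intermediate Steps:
Add(-266557, Mul(-1, Function('h')(Function('Y')(Mul(Add(5, -9), Pow(Add(-6, 10), -1)))))) = Add(-266557, Mul(-1, Pow(Add(17, Mul(Add(5, -9), Pow(Add(-6, 10), -1))), -1))) = Add(-266557, Mul(-1, Pow(Add(17, Mul(-4, Pow(4, -1))), -1))) = Add(-266557, Mul(-1, Pow(Add(17, Mul(-4, Rational(1, 4))), -1))) = Add(-266557, Mul(-1, Pow(Add(17, -1), -1))) = Add(-266557, Mul(-1, Pow(16, -1))) = Add(-266557, Mul(-1, Rational(1, 16))) = Add(-266557, Rational(-1, 16)) = Rational(-4264913, 16)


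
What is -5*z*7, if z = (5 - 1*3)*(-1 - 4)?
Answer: 350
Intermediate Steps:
z = -10 (z = (5 - 3)*(-5) = 2*(-5) = -10)
-5*z*7 = -5*(-10)*7 = 50*7 = 350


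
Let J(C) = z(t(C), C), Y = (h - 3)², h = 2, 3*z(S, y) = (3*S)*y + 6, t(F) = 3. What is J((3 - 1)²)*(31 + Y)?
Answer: 448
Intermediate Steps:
z(S, y) = 2 + S*y (z(S, y) = ((3*S)*y + 6)/3 = (3*S*y + 6)/3 = (6 + 3*S*y)/3 = 2 + S*y)
Y = 1 (Y = (2 - 3)² = (-1)² = 1)
J(C) = 2 + 3*C
J((3 - 1)²)*(31 + Y) = (2 + 3*(3 - 1)²)*(31 + 1) = (2 + 3*2²)*32 = (2 + 3*4)*32 = (2 + 12)*32 = 14*32 = 448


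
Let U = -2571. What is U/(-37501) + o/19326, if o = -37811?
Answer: -1368263165/724744326 ≈ -1.8879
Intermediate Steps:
U/(-37501) + o/19326 = -2571/(-37501) - 37811/19326 = -2571*(-1/37501) - 37811*1/19326 = 2571/37501 - 37811/19326 = -1368263165/724744326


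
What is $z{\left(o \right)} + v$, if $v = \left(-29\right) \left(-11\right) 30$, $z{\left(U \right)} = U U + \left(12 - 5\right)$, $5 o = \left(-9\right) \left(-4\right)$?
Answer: $\frac{240721}{25} \approx 9628.8$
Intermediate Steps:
$o = \frac{36}{5}$ ($o = \frac{\left(-9\right) \left(-4\right)}{5} = \frac{1}{5} \cdot 36 = \frac{36}{5} \approx 7.2$)
$z{\left(U \right)} = 7 + U^{2}$ ($z{\left(U \right)} = U^{2} + \left(12 - 5\right) = U^{2} + 7 = 7 + U^{2}$)
$v = 9570$ ($v = 319 \cdot 30 = 9570$)
$z{\left(o \right)} + v = \left(7 + \left(\frac{36}{5}\right)^{2}\right) + 9570 = \left(7 + \frac{1296}{25}\right) + 9570 = \frac{1471}{25} + 9570 = \frac{240721}{25}$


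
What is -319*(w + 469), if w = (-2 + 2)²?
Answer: -149611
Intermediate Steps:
w = 0 (w = 0² = 0)
-319*(w + 469) = -319*(0 + 469) = -319*469 = -149611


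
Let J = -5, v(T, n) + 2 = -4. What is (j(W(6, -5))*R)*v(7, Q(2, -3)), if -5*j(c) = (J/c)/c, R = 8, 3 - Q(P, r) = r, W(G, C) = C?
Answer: -48/25 ≈ -1.9200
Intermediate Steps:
Q(P, r) = 3 - r
v(T, n) = -6 (v(T, n) = -2 - 4 = -6)
j(c) = c⁻² (j(c) = -(-5/c)/(5*c) = -(-1)/c² = c⁻²)
(j(W(6, -5))*R)*v(7, Q(2, -3)) = (8/(-5)²)*(-6) = ((1/25)*8)*(-6) = (8/25)*(-6) = -48/25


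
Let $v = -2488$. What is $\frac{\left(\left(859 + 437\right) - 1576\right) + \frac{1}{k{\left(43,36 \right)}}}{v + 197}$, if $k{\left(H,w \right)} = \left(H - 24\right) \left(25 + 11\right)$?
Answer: $\frac{191519}{1567044} \approx 0.12222$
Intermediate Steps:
$k{\left(H,w \right)} = -864 + 36 H$ ($k{\left(H,w \right)} = \left(-24 + H\right) 36 = -864 + 36 H$)
$\frac{\left(\left(859 + 437\right) - 1576\right) + \frac{1}{k{\left(43,36 \right)}}}{v + 197} = \frac{\left(\left(859 + 437\right) - 1576\right) + \frac{1}{-864 + 36 \cdot 43}}{-2488 + 197} = \frac{\left(1296 - 1576\right) + \frac{1}{-864 + 1548}}{-2291} = \left(-280 + \frac{1}{684}\right) \left(- \frac{1}{2291}\right) = \left(- \frac{191519}{684}\right) \left(- \frac{1}{2291}\right) = \frac{191519}{1567044}$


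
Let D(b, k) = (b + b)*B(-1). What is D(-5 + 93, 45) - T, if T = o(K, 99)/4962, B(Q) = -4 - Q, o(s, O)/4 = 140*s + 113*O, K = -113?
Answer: -1300702/2481 ≈ -524.27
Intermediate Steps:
o(s, O) = 452*O + 560*s (o(s, O) = 4*(140*s + 113*O) = 4*(113*O + 140*s) = 452*O + 560*s)
D(b, k) = -6*b (D(b, k) = (b + b)*(-4 - 1*(-1)) = (2*b)*(-4 + 1) = (2*b)*(-3) = -6*b)
T = -9266/2481 (T = (452*99 + 560*(-113))/4962 = (44748 - 63280)*(1/4962) = -18532*1/4962 = -9266/2481 ≈ -3.7348)
D(-5 + 93, 45) - T = -6*(-5 + 93) - 1*(-9266/2481) = -6*88 + 9266/2481 = -528 + 9266/2481 = -1300702/2481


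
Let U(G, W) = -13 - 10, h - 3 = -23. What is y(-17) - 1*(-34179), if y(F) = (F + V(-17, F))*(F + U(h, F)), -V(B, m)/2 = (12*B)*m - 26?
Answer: 310219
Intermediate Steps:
h = -20 (h = 3 - 23 = -20)
U(G, W) = -23
V(B, m) = 52 - 24*B*m (V(B, m) = -2*((12*B)*m - 26) = -2*(12*B*m - 26) = -2*(-26 + 12*B*m) = 52 - 24*B*m)
y(F) = (-23 + F)*(52 + 409*F) (y(F) = (F + (52 - 24*(-17)*F))*(F - 23) = (F + (52 + 408*F))*(-23 + F) = (52 + 409*F)*(-23 + F) = (-23 + F)*(52 + 409*F))
y(-17) - 1*(-34179) = (-1196 - 9355*(-17) + 409*(-17)²) - 1*(-34179) = (-1196 + 159035 + 409*289) + 34179 = (-1196 + 159035 + 118201) + 34179 = 276040 + 34179 = 310219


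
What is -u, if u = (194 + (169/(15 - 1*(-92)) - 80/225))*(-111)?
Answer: 34780111/1605 ≈ 21670.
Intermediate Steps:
u = -34780111/1605 (u = (194 + (169/(15 + 92) - 80*1/225))*(-111) = (194 + (169/107 - 16/45))*(-111) = (194 + 5893/4815)*(-111) = (940003/4815)*(-111) = -34780111/1605 ≈ -21670.)
-u = -1*(-34780111/1605) = 34780111/1605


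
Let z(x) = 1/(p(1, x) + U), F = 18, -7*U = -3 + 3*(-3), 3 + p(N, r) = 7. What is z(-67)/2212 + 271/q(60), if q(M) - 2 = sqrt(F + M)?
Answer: -3425403/467680 + 271*sqrt(78)/74 ≈ 25.019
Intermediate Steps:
p(N, r) = 4 (p(N, r) = -3 + 7 = 4)
U = 12/7 (U = -(-3 + 3*(-3))/7 = -(-3 - 9)/7 = -1/7*(-12) = 12/7 ≈ 1.7143)
q(M) = 2 + sqrt(18 + M)
z(x) = 7/40 (z(x) = 1/(4 + 12/7) = 1/(40/7) = 7/40)
z(-67)/2212 + 271/q(60) = (7/40)/2212 + 271/(2 + sqrt(18 + 60)) = (7/40)*(1/2212) + 271/(2 + sqrt(78)) = 1/12640 + 271/(2 + sqrt(78))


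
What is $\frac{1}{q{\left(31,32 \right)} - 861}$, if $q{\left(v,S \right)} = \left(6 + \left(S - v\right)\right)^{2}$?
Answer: $- \frac{1}{812} \approx -0.0012315$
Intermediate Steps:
$q{\left(v,S \right)} = \left(6 + S - v\right)^{2}$
$\frac{1}{q{\left(31,32 \right)} - 861} = \frac{1}{\left(6 + 32 - 31\right)^{2} - 861} = \frac{1}{7^{2} - 861} = \frac{1}{49 - 861} = \frac{1}{-812} = - \frac{1}{812}$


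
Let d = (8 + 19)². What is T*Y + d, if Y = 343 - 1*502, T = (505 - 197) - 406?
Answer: 16311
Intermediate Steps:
T = -98 (T = 308 - 406 = -98)
Y = -159 (Y = 343 - 502 = -159)
d = 729 (d = 27² = 729)
T*Y + d = -98*(-159) + 729 = 15582 + 729 = 16311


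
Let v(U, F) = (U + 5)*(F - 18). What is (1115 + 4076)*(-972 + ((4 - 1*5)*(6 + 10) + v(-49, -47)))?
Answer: 9717552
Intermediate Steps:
v(U, F) = (-18 + F)*(5 + U) (v(U, F) = (5 + U)*(-18 + F) = (-18 + F)*(5 + U))
(1115 + 4076)*(-972 + ((4 - 1*5)*(6 + 10) + v(-49, -47))) = (1115 + 4076)*(-972 + ((4 - 1*5)*(6 + 10) + (-90 - 18*(-49) + 5*(-47) - 47*(-49)))) = 5191*(-972 + ((4 - 5)*16 + (-90 + 882 - 235 + 2303))) = 5191*(-972 + (-1*16 + 2860)) = 5191*(-972 + (-16 + 2860)) = 5191*(-972 + 2844) = 5191*1872 = 9717552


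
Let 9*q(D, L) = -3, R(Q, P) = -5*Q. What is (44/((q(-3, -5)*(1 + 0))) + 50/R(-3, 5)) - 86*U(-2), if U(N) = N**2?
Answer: -1418/3 ≈ -472.67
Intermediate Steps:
q(D, L) = -1/3 (q(D, L) = (1/9)*(-3) = -1/3)
(44/((q(-3, -5)*(1 + 0))) + 50/R(-3, 5)) - 86*U(-2) = (44/((-(1 + 0)/3)) + 50/((-5*(-3)))) - 86*(-2)**2 = (44/((-1/3*1)) + 50/15) - 86*4 = (44/(-1/3) + 50*(1/15)) - 344 = (44*(-3) + 10/3) - 344 = (-132 + 10/3) - 344 = -386/3 - 344 = -1418/3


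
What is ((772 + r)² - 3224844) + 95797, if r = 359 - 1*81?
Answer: -2026547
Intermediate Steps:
r = 278 (r = 359 - 81 = 278)
((772 + r)² - 3224844) + 95797 = ((772 + 278)² - 3224844) + 95797 = (1050² - 3224844) + 95797 = (1102500 - 3224844) + 95797 = -2122344 + 95797 = -2026547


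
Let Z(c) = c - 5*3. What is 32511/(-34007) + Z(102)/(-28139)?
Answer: -917785638/956922973 ≈ -0.95910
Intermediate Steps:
Z(c) = -15 + c (Z(c) = c - 15 = -15 + c)
32511/(-34007) + Z(102)/(-28139) = 32511/(-34007) + (-15 + 102)/(-28139) = 32511*(-1/34007) + 87*(-1/28139) = -32511/34007 - 87/28139 = -917785638/956922973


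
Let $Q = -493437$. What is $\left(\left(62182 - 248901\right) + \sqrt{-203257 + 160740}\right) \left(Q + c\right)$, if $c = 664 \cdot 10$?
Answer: $90894249043 - 486797 i \sqrt{42517} \approx 9.0894 \cdot 10^{10} - 1.0038 \cdot 10^{8} i$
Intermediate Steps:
$c = 6640$
$\left(\left(62182 - 248901\right) + \sqrt{-203257 + 160740}\right) \left(Q + c\right) = \left(\left(62182 - 248901\right) + \sqrt{-203257 + 160740}\right) \left(-493437 + 6640\right) = \left(-186719 + \sqrt{-42517}\right) \left(-486797\right) = \left(-186719 + i \sqrt{42517}\right) \left(-486797\right) = 90894249043 - 486797 i \sqrt{42517}$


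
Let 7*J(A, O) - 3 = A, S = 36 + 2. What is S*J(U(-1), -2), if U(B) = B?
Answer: 76/7 ≈ 10.857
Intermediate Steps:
S = 38
J(A, O) = 3/7 + A/7
S*J(U(-1), -2) = 38*(3/7 + (⅐)*(-1)) = 38*(3/7 - ⅐) = 38*(2/7) = 76/7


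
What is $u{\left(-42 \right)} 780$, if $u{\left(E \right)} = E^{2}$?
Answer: $1375920$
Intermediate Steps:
$u{\left(-42 \right)} 780 = \left(-42\right)^{2} \cdot 780 = 1764 \cdot 780 = 1375920$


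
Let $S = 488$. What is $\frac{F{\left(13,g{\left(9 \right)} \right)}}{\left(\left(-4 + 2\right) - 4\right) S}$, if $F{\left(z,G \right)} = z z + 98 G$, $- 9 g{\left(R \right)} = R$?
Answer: $- \frac{71}{2928} \approx -0.024249$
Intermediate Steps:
$g{\left(R \right)} = - \frac{R}{9}$
$F{\left(z,G \right)} = z^{2} + 98 G$
$\frac{F{\left(13,g{\left(9 \right)} \right)}}{\left(\left(-4 + 2\right) - 4\right) S} = \frac{13^{2} + 98 \left(\left(- \frac{1}{9}\right) 9\right)}{\left(\left(-4 + 2\right) - 4\right) 488} = \frac{169 + 98 \left(-1\right)}{\left(-2 - 4\right) 488} = \frac{169 - 98}{\left(-6\right) 488} = \frac{71}{-2928} = 71 \left(- \frac{1}{2928}\right) = - \frac{71}{2928}$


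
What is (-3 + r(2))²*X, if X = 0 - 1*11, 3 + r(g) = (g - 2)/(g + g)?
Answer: -396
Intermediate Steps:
r(g) = -3 + (-2 + g)/(2*g) (r(g) = -3 + (g - 2)/(g + g) = -3 + (-2 + g)/((2*g)) = -3 + (-2 + g)*(1/(2*g)) = -3 + (-2 + g)/(2*g))
X = -11 (X = 0 - 11 = -11)
(-3 + r(2))²*X = (-3 + (-5/2 - 1/2))²*(-11) = (-3 + (-5/2 - 1*½))²*(-11) = (-3 + (-5/2 - ½))²*(-11) = (-3 - 3)²*(-11) = (-6)²*(-11) = 36*(-11) = -396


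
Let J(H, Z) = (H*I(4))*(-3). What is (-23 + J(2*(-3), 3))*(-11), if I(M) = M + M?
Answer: -1331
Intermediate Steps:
I(M) = 2*M
J(H, Z) = -24*H (J(H, Z) = (H*(2*4))*(-3) = (H*8)*(-3) = (8*H)*(-3) = -24*H)
(-23 + J(2*(-3), 3))*(-11) = (-23 - 48*(-3))*(-11) = (-23 - 24*(-6))*(-11) = (-23 + 144)*(-11) = 121*(-11) = -1331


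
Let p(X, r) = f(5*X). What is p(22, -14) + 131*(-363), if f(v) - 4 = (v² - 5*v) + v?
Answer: -35889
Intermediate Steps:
f(v) = 4 + v² - 4*v (f(v) = 4 + ((v² - 5*v) + v) = 4 + (v² - 4*v) = 4 + v² - 4*v)
p(X, r) = 4 - 20*X + 25*X² (p(X, r) = 4 + (5*X)² - 20*X = 4 + 25*X² - 20*X = 4 - 20*X + 25*X²)
p(22, -14) + 131*(-363) = (4 - 20*22 + 25*22²) + 131*(-363) = (4 - 440 + 25*484) - 47553 = (4 - 440 + 12100) - 47553 = 11664 - 47553 = -35889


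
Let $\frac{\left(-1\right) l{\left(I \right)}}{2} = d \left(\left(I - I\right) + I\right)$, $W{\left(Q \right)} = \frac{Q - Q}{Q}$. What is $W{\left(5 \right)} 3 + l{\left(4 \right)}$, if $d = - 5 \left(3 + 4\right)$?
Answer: $280$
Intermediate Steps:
$d = -35$ ($d = \left(-5\right) 7 = -35$)
$W{\left(Q \right)} = 0$ ($W{\left(Q \right)} = \frac{0}{Q} = 0$)
$l{\left(I \right)} = 70 I$ ($l{\left(I \right)} = - 2 \left(- 35 \left(\left(I - I\right) + I\right)\right) = - 2 \left(- 35 \left(0 + I\right)\right) = - 2 \left(- 35 I\right) = 70 I$)
$W{\left(5 \right)} 3 + l{\left(4 \right)} = 0 \cdot 3 + 70 \cdot 4 = 0 + 280 = 280$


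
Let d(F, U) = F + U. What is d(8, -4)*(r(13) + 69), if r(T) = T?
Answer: 328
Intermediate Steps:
d(8, -4)*(r(13) + 69) = (8 - 4)*(13 + 69) = 4*82 = 328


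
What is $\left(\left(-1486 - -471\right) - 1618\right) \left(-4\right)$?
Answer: $10532$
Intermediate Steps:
$\left(\left(-1486 - -471\right) - 1618\right) \left(-4\right) = \left(\left(-1486 + 471\right) - 1618\right) \left(-4\right) = \left(-1015 - 1618\right) \left(-4\right) = \left(-2633\right) \left(-4\right) = 10532$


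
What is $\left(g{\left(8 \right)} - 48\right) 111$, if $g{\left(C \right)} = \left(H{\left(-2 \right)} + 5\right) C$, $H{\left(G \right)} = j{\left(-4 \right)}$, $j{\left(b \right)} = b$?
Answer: $-4440$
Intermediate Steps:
$H{\left(G \right)} = -4$
$g{\left(C \right)} = C$ ($g{\left(C \right)} = \left(-4 + 5\right) C = 1 C = C$)
$\left(g{\left(8 \right)} - 48\right) 111 = \left(8 - 48\right) 111 = \left(-40\right) 111 = -4440$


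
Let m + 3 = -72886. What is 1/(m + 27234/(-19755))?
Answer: -2195/159994381 ≈ -1.3719e-5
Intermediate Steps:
m = -72889 (m = -3 - 72886 = -72889)
1/(m + 27234/(-19755)) = 1/(-72889 + 27234/(-19755)) = 1/(-72889 + 27234*(-1/19755)) = 1/(-72889 - 3026/2195) = 1/(-159994381/2195) = -2195/159994381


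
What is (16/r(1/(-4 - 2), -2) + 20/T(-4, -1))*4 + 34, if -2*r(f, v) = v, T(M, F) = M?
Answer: 78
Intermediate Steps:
r(f, v) = -v/2
(16/r(1/(-4 - 2), -2) + 20/T(-4, -1))*4 + 34 = (16/((-1/2*(-2))) + 20/(-4))*4 + 34 = (16/1 + 20*(-1/4))*4 + 34 = (16*1 - 5)*4 + 34 = (16 - 5)*4 + 34 = 11*4 + 34 = 44 + 34 = 78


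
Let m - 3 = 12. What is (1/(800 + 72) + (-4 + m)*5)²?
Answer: 2300257521/760384 ≈ 3025.1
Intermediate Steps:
m = 15 (m = 3 + 12 = 15)
(1/(800 + 72) + (-4 + m)*5)² = (1/(800 + 72) + (-4 + 15)*5)² = (1/872 + 11*5)² = (1/872 + 55)² = (47961/872)² = 2300257521/760384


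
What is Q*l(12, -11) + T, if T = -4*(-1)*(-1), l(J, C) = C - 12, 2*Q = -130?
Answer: 1491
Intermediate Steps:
Q = -65 (Q = (½)*(-130) = -65)
l(J, C) = -12 + C
T = -4 (T = 4*(-1) = -4)
Q*l(12, -11) + T = -65*(-12 - 11) - 4 = -65*(-23) - 4 = 1495 - 4 = 1491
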